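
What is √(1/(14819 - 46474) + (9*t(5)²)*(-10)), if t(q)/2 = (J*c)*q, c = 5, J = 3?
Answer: I*√2029129025656655/31655 ≈ 1423.0*I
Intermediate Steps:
t(q) = 30*q (t(q) = 2*((3*5)*q) = 2*(15*q) = 30*q)
√(1/(14819 - 46474) + (9*t(5)²)*(-10)) = √(1/(14819 - 46474) + (9*(30*5)²)*(-10)) = √(1/(-31655) + (9*150²)*(-10)) = √(-1/31655 + (9*22500)*(-10)) = √(-1/31655 + 202500*(-10)) = √(-1/31655 - 2025000) = √(-64101375001/31655) = I*√2029129025656655/31655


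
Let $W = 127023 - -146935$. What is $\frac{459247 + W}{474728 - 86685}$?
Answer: $\frac{733205}{388043} \approx 1.8895$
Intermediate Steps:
$W = 273958$ ($W = 127023 + 146935 = 273958$)
$\frac{459247 + W}{474728 - 86685} = \frac{459247 + 273958}{474728 - 86685} = \frac{733205}{388043}$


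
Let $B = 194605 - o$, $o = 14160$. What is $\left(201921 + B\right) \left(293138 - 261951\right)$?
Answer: $11924848442$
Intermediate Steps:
$B = 180445$ ($B = 194605 - 14160 = 180445$)
$\left(201921 + B\right) \left(293138 - 261951\right) = \left(201921 + 180445\right) \left(293138 - 261951\right) = 382366 \left(293138 - 261951\right) = 382366 \cdot 31187 = 11924848442$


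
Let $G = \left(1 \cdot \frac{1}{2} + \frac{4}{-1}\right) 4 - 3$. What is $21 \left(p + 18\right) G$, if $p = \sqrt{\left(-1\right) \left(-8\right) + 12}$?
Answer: $-6426 - 714 \sqrt{5} \approx -8022.6$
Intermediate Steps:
$p = 2 \sqrt{5}$ ($p = \sqrt{8 + 12} = \sqrt{20} = 2 \sqrt{5} \approx 4.4721$)
$G = -17$ ($G = \left(1 \cdot \frac{1}{2} + 4 \left(-1\right)\right) 4 - 3 = \left(\frac{1}{2} - 4\right) 4 - 3 = \left(- \frac{7}{2}\right) 4 - 3 = -14 - 3 = -17$)
$21 \left(p + 18\right) G = 21 \left(2 \sqrt{5} + 18\right) \left(-17\right) = 21 \left(18 + 2 \sqrt{5}\right) \left(-17\right) = \left(378 + 42 \sqrt{5}\right) \left(-17\right) = -6426 - 714 \sqrt{5}$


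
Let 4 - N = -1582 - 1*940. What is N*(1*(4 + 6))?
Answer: 25260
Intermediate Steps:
N = 2526 (N = 4 - (-1582 - 1*940) = 4 - (-1582 - 940) = 4 - 1*(-2522) = 4 + 2522 = 2526)
N*(1*(4 + 6)) = 2526*(1*(4 + 6)) = 2526*(1*10) = 2526*10 = 25260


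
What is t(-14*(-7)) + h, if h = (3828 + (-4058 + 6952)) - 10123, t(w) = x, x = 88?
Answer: -3313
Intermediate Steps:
t(w) = 88
h = -3401 (h = (3828 + 2894) - 10123 = 6722 - 10123 = -3401)
t(-14*(-7)) + h = 88 - 3401 = -3313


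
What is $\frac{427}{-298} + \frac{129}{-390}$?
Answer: $- \frac{17081}{9685} \approx -1.7637$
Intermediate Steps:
$\frac{427}{-298} + \frac{129}{-390} = 427 \left(- \frac{1}{298}\right) + 129 \left(- \frac{1}{390}\right) = - \frac{427}{298} - \frac{43}{130} = - \frac{17081}{9685}$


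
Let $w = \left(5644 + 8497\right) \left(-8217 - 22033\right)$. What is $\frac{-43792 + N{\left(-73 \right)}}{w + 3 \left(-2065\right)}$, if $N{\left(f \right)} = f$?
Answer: $\frac{8773}{85554289} \approx 0.00010254$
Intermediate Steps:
$w = -427765250$ ($w = 14141 \left(-30250\right) = -427765250$)
$\frac{-43792 + N{\left(-73 \right)}}{w + 3 \left(-2065\right)} = \frac{-43792 - 73}{-427765250 + 3 \left(-2065\right)} = - \frac{43865}{-427765250 - 6195} = - \frac{43865}{-427771445} = \left(-43865\right) \left(- \frac{1}{427771445}\right) = \frac{8773}{85554289}$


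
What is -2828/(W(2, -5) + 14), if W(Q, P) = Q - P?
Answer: -404/3 ≈ -134.67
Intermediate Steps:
-2828/(W(2, -5) + 14) = -2828/((2 - 1*(-5)) + 14) = -2828/((2 + 5) + 14) = -2828/(7 + 14) = -2828/21 = -2828*1/21 = -404/3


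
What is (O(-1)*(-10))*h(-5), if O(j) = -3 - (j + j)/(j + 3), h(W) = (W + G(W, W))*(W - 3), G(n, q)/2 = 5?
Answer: -800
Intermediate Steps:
G(n, q) = 10 (G(n, q) = 2*5 = 10)
h(W) = (-3 + W)*(10 + W) (h(W) = (W + 10)*(W - 3) = (10 + W)*(-3 + W) = (-3 + W)*(10 + W))
O(j) = -3 - 2*j/(3 + j)
(O(-1)*(-10))*h(-5) = (((-9 - 5*(-1))/(3 - 1))*(-10))*(-30 + (-5)**2 + 7*(-5)) = (((-9 + 5)/2)*(-10))*(-30 + 25 - 35) = (((1/2)*(-4))*(-10))*(-40) = -2*(-10)*(-40) = 20*(-40) = -800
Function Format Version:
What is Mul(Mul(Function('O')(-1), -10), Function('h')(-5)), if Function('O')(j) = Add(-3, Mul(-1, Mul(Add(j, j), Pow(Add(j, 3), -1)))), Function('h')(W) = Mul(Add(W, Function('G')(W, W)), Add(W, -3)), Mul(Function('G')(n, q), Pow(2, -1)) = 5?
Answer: -800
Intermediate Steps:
Function('G')(n, q) = 10 (Function('G')(n, q) = Mul(2, 5) = 10)
Function('h')(W) = Mul(Add(-3, W), Add(10, W)) (Function('h')(W) = Mul(Add(W, 10), Add(W, -3)) = Mul(Add(10, W), Add(-3, W)) = Mul(Add(-3, W), Add(10, W)))
Function('O')(j) = Add(-3, Mul(-2, j, Pow(Add(3, j), -1))) (Function('O')(j) = Add(-3, Mul(-1, Mul(Mul(2, j), Pow(Add(3, j), -1)))) = Add(-3, Mul(-1, Mul(2, j, Pow(Add(3, j), -1)))) = Add(-3, Mul(-2, j, Pow(Add(3, j), -1))))
Mul(Mul(Function('O')(-1), -10), Function('h')(-5)) = Mul(Mul(Mul(Pow(Add(3, -1), -1), Add(-9, Mul(-5, -1))), -10), Add(-30, Pow(-5, 2), Mul(7, -5))) = Mul(Mul(Mul(Pow(2, -1), Add(-9, 5)), -10), Add(-30, 25, -35)) = Mul(Mul(Mul(Rational(1, 2), -4), -10), -40) = Mul(Mul(-2, -10), -40) = Mul(20, -40) = -800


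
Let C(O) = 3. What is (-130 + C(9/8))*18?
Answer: -2286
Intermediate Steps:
(-130 + C(9/8))*18 = (-130 + 3)*18 = -127*18 = -2286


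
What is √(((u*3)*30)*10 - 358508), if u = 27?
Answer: 8*I*√5222 ≈ 578.11*I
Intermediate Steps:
√(((u*3)*30)*10 - 358508) = √(((27*3)*30)*10 - 358508) = √((81*30)*10 - 358508) = √(2430*10 - 358508) = √(24300 - 358508) = √(-334208) = 8*I*√5222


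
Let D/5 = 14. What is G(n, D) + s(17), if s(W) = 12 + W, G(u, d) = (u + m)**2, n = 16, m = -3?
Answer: 198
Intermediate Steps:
D = 70 (D = 5*14 = 70)
G(u, d) = (-3 + u)**2 (G(u, d) = (u - 3)**2 = (-3 + u)**2)
G(n, D) + s(17) = (-3 + 16)**2 + (12 + 17) = 13**2 + 29 = 169 + 29 = 198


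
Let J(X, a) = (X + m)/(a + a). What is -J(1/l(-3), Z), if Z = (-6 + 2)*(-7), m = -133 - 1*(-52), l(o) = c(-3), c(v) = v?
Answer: 61/42 ≈ 1.4524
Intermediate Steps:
l(o) = -3
m = -81 (m = -133 + 52 = -81)
Z = 28 (Z = -4*(-7) = 28)
J(X, a) = (-81 + X)/(2*a) (J(X, a) = (X - 81)/(a + a) = (-81 + X)/((2*a)) = (-81 + X)*(1/(2*a)) = (-81 + X)/(2*a))
-J(1/l(-3), Z) = -(-81 + 1/(-3))/(2*28) = -(-81 - ⅓)/(2*28) = -(-244)/(2*28*3) = -1*(-61/42) = 61/42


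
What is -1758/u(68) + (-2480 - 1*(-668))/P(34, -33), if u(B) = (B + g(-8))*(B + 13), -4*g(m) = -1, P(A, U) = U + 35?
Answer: -6680470/7371 ≈ -906.32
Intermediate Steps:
P(A, U) = 35 + U
g(m) = ¼ (g(m) = -¼*(-1) = ¼)
u(B) = (13 + B)*(¼ + B) (u(B) = (B + ¼)*(B + 13) = (¼ + B)*(13 + B) = (13 + B)*(¼ + B))
-1758/u(68) + (-2480 - 1*(-668))/P(34, -33) = -1758/(13/4 + 68² + (53/4)*68) + (-2480 - 1*(-668))/(35 - 33) = -1758/(13/4 + 4624 + 901) + (-2480 + 668)/2 = -1758/22113/4 - 1812*½ = -1758*4/22113 - 906 = -2344/7371 - 906 = -6680470/7371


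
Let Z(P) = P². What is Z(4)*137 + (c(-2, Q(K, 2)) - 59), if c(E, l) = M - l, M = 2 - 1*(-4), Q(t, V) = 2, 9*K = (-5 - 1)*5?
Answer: 2137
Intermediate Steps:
K = -10/3 (K = ((-5 - 1)*5)/9 = (-6*5)/9 = (⅑)*(-30) = -10/3 ≈ -3.3333)
M = 6 (M = 2 + 4 = 6)
c(E, l) = 6 - l
Z(4)*137 + (c(-2, Q(K, 2)) - 59) = 4²*137 + ((6 - 1*2) - 59) = 16*137 + ((6 - 2) - 59) = 2192 + (4 - 59) = 2192 - 55 = 2137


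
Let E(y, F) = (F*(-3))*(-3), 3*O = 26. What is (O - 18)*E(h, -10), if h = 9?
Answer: 840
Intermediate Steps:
O = 26/3 (O = (1/3)*26 = 26/3 ≈ 8.6667)
E(y, F) = 9*F (E(y, F) = -3*F*(-3) = 9*F)
(O - 18)*E(h, -10) = (26/3 - 18)*(9*(-10)) = -28/3*(-90) = 840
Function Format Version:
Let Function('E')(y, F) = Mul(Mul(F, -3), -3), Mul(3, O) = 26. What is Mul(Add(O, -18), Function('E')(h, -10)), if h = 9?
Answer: 840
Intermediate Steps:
O = Rational(26, 3) (O = Mul(Rational(1, 3), 26) = Rational(26, 3) ≈ 8.6667)
Function('E')(y, F) = Mul(9, F) (Function('E')(y, F) = Mul(Mul(-3, F), -3) = Mul(9, F))
Mul(Add(O, -18), Function('E')(h, -10)) = Mul(Add(Rational(26, 3), -18), Mul(9, -10)) = Mul(Rational(-28, 3), -90) = 840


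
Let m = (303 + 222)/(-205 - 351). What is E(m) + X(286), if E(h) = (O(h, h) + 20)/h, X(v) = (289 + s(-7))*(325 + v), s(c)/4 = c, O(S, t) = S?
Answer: 16742336/105 ≈ 1.5945e+5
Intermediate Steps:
s(c) = 4*c
m = -525/556 (m = 525/(-556) = 525*(-1/556) = -525/556 ≈ -0.94424)
X(v) = 84825 + 261*v (X(v) = (289 + 4*(-7))*(325 + v) = (289 - 28)*(325 + v) = 261*(325 + v) = 84825 + 261*v)
E(h) = (20 + h)/h (E(h) = (h + 20)/h = (20 + h)/h)
E(m) + X(286) = (20 - 525/556)/(-525/556) + (84825 + 261*286) = -556/525*10595/556 + (84825 + 74646) = -2119/105 + 159471 = 16742336/105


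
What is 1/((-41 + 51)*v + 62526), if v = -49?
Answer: 1/62036 ≈ 1.6120e-5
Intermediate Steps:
1/((-41 + 51)*v + 62526) = 1/((-41 + 51)*(-49) + 62526) = 1/(10*(-49) + 62526) = 1/(-490 + 62526) = 1/62036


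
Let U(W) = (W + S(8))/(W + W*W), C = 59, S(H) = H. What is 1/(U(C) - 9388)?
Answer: -3540/33233453 ≈ -0.00010652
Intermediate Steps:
U(W) = (8 + W)/(W + W²) (U(W) = (W + 8)/(W + W*W) = (8 + W)/(W + W²))
1/(U(C) - 9388) = 1/((8 + 59)/(59*(1 + 59)) - 9388) = 1/((1/59)*67/60 - 9388) = 1/((1/59)*(1/60)*67 - 9388) = 1/(67/3540 - 9388) = 1/(-33233453/3540) = -3540/33233453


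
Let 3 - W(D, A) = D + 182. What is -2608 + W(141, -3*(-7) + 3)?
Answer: -2928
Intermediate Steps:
W(D, A) = -179 - D (W(D, A) = 3 - (D + 182) = 3 - (182 + D) = 3 + (-182 - D) = -179 - D)
-2608 + W(141, -3*(-7) + 3) = -2608 + (-179 - 1*141) = -2608 + (-179 - 141) = -2608 - 320 = -2928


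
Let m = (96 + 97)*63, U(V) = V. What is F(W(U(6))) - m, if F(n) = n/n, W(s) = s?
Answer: -12158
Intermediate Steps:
m = 12159 (m = 193*63 = 12159)
F(n) = 1
F(W(U(6))) - m = 1 - 1*12159 = 1 - 12159 = -12158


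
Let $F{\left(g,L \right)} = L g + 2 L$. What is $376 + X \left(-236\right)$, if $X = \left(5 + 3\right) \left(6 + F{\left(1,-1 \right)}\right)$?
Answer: $-5288$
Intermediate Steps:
$F{\left(g,L \right)} = 2 L + L g$
$X = 24$ ($X = \left(5 + 3\right) \left(6 - \left(2 + 1\right)\right) = 8 \left(6 - 3\right) = 8 \cdot 3 = 24$)
$376 + X \left(-236\right) = 376 + 24 \left(-236\right) = 376 - 5664 = -5288$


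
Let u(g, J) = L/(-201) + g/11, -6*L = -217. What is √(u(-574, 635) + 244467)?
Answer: √4779304367134/4422 ≈ 494.38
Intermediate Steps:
L = 217/6 (L = -⅙*(-217) = 217/6 ≈ 36.167)
u(g, J) = -217/1206 + g/11 (u(g, J) = (217/6)/(-201) + g/11 = (217/6)*(-1/201) + g*(1/11) = -217/1206 + g/11)
√(u(-574, 635) + 244467) = √((-217/1206 + (1/11)*(-574)) + 244467) = √((-217/1206 - 574/11) + 244467) = √(-694631/13266 + 244467) = √(3242404591/13266) = √4779304367134/4422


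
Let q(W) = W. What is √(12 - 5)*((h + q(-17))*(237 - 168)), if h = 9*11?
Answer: 5658*√7 ≈ 14970.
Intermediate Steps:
h = 99
√(12 - 5)*((h + q(-17))*(237 - 168)) = √(12 - 5)*((99 - 17)*(237 - 168)) = √7*(82*69) = √7*5658 = 5658*√7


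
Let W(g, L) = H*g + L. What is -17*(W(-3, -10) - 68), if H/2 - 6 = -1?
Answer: 1836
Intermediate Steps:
H = 10 (H = 12 + 2*(-1) = 12 - 2 = 10)
W(g, L) = L + 10*g (W(g, L) = 10*g + L = L + 10*g)
-17*(W(-3, -10) - 68) = -17*((-10 + 10*(-3)) - 68) = -17*((-10 - 30) - 68) = -17*(-40 - 68) = -17*(-108) = 1836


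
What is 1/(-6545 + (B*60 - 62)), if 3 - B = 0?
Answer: -1/6427 ≈ -0.00015559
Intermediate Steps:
B = 3 (B = 3 - 1*0 = 3 + 0 = 3)
1/(-6545 + (B*60 - 62)) = 1/(-6545 + (3*60 - 62)) = 1/(-6545 + (180 - 62)) = 1/(-6545 + 118) = 1/(-6427) = -1/6427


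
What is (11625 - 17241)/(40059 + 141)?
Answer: -234/1675 ≈ -0.13970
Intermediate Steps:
(11625 - 17241)/(40059 + 141) = -5616/40200 = -5616*1/40200 = -234/1675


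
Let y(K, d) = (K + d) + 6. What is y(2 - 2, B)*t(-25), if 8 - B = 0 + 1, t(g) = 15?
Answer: 195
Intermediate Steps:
B = 7 (B = 8 - (0 + 1) = 8 - 1*1 = 8 - 1 = 7)
y(K, d) = 6 + K + d
y(2 - 2, B)*t(-25) = (6 + (2 - 2) + 7)*15 = (6 + 0 + 7)*15 = 13*15 = 195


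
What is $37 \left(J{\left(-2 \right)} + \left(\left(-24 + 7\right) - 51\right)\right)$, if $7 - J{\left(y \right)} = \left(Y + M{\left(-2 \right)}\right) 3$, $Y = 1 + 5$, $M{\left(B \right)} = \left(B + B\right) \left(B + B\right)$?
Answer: $-4699$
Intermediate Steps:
$M{\left(B \right)} = 4 B^{2}$ ($M{\left(B \right)} = 2 B 2 B = 4 B^{2}$)
$Y = 6$
$J{\left(y \right)} = -59$ ($J{\left(y \right)} = 7 - \left(6 + 4 \left(-2\right)^{2}\right) 3 = 7 - \left(6 + 4 \cdot 4\right) 3 = 7 - \left(6 + 16\right) 3 = 7 - 22 \cdot 3 = 7 - 66 = -59$)
$37 \left(J{\left(-2 \right)} + \left(\left(-24 + 7\right) - 51\right)\right) = 37 \left(-59 + \left(\left(-24 + 7\right) - 51\right)\right) = 37 \left(-59 - 68\right) = 37 \left(-127\right) = -4699$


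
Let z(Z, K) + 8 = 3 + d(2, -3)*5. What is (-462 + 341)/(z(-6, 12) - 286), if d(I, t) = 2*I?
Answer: 121/271 ≈ 0.44649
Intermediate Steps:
z(Z, K) = 15 (z(Z, K) = -8 + (3 + (2*2)*5) = -8 + (3 + 4*5) = -8 + (3 + 20) = -8 + 23 = 15)
(-462 + 341)/(z(-6, 12) - 286) = (-462 + 341)/(15 - 286) = -121/(-271) = -121*(-1/271) = 121/271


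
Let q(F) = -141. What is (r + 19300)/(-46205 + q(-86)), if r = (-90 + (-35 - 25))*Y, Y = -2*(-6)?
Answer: -8750/23173 ≈ -0.37759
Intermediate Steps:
Y = 12
r = -1800 (r = (-90 + (-35 - 25))*12 = (-90 - 60)*12 = -150*12 = -1800)
(r + 19300)/(-46205 + q(-86)) = (-1800 + 19300)/(-46205 - 141) = 17500/(-46346) = 17500*(-1/46346) = -8750/23173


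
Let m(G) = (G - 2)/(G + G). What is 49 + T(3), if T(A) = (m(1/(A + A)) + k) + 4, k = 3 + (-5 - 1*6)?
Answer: 79/2 ≈ 39.500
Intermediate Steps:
m(G) = (-2 + G)/(2*G) (m(G) = (-2 + G)/((2*G)) = (-2 + G)*(1/(2*G)) = (-2 + G)/(2*G))
k = -8 (k = 3 + (-5 - 6) = 3 - 11 = -8)
T(A) = -4 + A*(-2 + 1/(2*A)) (T(A) = ((-2 + 1/(A + A))/(2*(1/(A + A))) - 8) + 4 = ((-2 + 1/(2*A))/(2*(1/(2*A))) - 8) + 4 = ((-2 + 1/(2*A))/(2*((1/(2*A)))) - 8) + 4 = ((2*A)*(-2 + 1/(2*A))/2 - 8) + 4 = (A*(-2 + 1/(2*A)) - 8) + 4 = (-8 + A*(-2 + 1/(2*A))) + 4 = -4 + A*(-2 + 1/(2*A)))
49 + T(3) = 49 + (-7/2 - 2*3) = 49 + (-7/2 - 6) = 49 - 19/2 = 79/2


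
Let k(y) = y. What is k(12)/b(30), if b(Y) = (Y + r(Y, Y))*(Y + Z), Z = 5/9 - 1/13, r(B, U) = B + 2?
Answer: 351/55273 ≈ 0.0063503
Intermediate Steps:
r(B, U) = 2 + B
Z = 56/117 (Z = 5*(⅑) - 1*1/13 = 5/9 - 1/13 = 56/117 ≈ 0.47863)
b(Y) = (2 + 2*Y)*(56/117 + Y) (b(Y) = (Y + (2 + Y))*(Y + 56/117) = (2 + 2*Y)*(56/117 + Y))
k(12)/b(30) = 12/(112/117 + 2*30² + (346/117)*30) = 12/(112/117 + 2*900 + 3460/39) = 12/(112/117 + 1800 + 3460/39) = 12/(221092/117) = 12*(117/221092) = 351/55273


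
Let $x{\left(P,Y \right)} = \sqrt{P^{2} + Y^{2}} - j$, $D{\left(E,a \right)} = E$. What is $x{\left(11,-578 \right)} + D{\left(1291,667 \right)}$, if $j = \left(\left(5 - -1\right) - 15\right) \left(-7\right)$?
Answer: $1228 + \sqrt{334205} \approx 1806.1$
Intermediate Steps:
$j = 63$ ($j = \left(\left(5 + 1\right) - 15\right) \left(-7\right) = \left(6 - 15\right) \left(-7\right) = \left(-9\right) \left(-7\right) = 63$)
$x{\left(P,Y \right)} = -63 + \sqrt{P^{2} + Y^{2}}$ ($x{\left(P,Y \right)} = \sqrt{P^{2} + Y^{2}} - 63 = -63 + \sqrt{P^{2} + Y^{2}}$)
$x{\left(11,-578 \right)} + D{\left(1291,667 \right)} = \left(-63 + \sqrt{11^{2} + \left(-578\right)^{2}}\right) + 1291 = \left(-63 + \sqrt{121 + 334084}\right) + 1291 = \left(-63 + \sqrt{334205}\right) + 1291 = 1228 + \sqrt{334205}$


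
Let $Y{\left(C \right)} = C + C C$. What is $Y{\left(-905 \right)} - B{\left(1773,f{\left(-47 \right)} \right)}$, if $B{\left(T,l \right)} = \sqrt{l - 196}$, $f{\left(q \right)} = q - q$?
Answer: $818120 - 14 i \approx 8.1812 \cdot 10^{5} - 14.0 i$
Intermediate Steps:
$Y{\left(C \right)} = C + C^{2}$
$f{\left(q \right)} = 0$
$B{\left(T,l \right)} = \sqrt{-196 + l}$
$Y{\left(-905 \right)} - B{\left(1773,f{\left(-47 \right)} \right)} = - 905 \left(1 - 905\right) - \sqrt{-196 + 0} = \left(-905\right) \left(-904\right) - \sqrt{-196} = 818120 - 14 i$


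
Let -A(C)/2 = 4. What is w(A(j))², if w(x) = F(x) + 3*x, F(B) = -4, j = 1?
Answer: 784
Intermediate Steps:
A(C) = -8 (A(C) = -2*4 = -8)
w(x) = -4 + 3*x
w(A(j))² = (-4 + 3*(-8))² = (-4 - 24)² = (-28)² = 784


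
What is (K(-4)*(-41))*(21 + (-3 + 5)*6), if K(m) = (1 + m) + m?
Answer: 9471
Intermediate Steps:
K(m) = 1 + 2*m
(K(-4)*(-41))*(21 + (-3 + 5)*6) = ((1 + 2*(-4))*(-41))*(21 + (-3 + 5)*6) = ((1 - 8)*(-41))*(21 + 2*6) = (-7*(-41))*(21 + 12) = 287*33 = 9471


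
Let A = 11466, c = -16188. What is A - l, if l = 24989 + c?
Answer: 2665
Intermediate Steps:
l = 8801 (l = 24989 - 16188 = 8801)
A - l = 11466 - 1*8801 = 11466 - 8801 = 2665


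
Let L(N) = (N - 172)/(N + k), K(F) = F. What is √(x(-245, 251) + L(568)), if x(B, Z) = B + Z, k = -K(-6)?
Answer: 8*√8610/287 ≈ 2.5865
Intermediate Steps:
k = 6 (k = -1*(-6) = 6)
L(N) = (-172 + N)/(6 + N) (L(N) = (N - 172)/(N + 6) = (-172 + N)/(6 + N))
√(x(-245, 251) + L(568)) = √((-245 + 251) + (-172 + 568)/(6 + 568)) = √(6 + 396/574) = √(6 + (1/574)*396) = √(6 + 198/287) = √(1920/287) = 8*√8610/287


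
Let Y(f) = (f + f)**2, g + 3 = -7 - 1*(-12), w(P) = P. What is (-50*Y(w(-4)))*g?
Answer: -6400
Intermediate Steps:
g = 2 (g = -3 + (-7 - 1*(-12)) = -3 + (-7 + 12) = -3 + 5 = 2)
Y(f) = 4*f**2 (Y(f) = (2*f)**2 = 4*f**2)
(-50*Y(w(-4)))*g = -200*(-4)**2*2 = -200*16*2 = -50*64*2 = -3200*2 = -6400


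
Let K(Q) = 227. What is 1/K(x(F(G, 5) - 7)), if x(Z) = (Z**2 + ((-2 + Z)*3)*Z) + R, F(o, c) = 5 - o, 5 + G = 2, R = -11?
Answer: 1/227 ≈ 0.0044053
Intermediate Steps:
G = -3 (G = -5 + 2 = -3)
x(Z) = -11 + Z**2 + Z*(-6 + 3*Z) (x(Z) = (Z**2 + ((-2 + Z)*3)*Z) - 11 = (Z**2 + (-6 + 3*Z)*Z) - 11 = (Z**2 + Z*(-6 + 3*Z)) - 11 = -11 + Z**2 + Z*(-6 + 3*Z))
1/K(x(F(G, 5) - 7)) = 1/227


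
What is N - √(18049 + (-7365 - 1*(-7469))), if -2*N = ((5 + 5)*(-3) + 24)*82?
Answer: 246 - 3*√2017 ≈ 111.27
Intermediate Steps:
N = 246 (N = -((5 + 5)*(-3) + 24)*82/2 = -(10*(-3) + 24)*82/2 = -(-30 + 24)*82/2 = -(-3)*82 = -½*(-492) = 246)
N - √(18049 + (-7365 - 1*(-7469))) = 246 - √(18049 + (-7365 - 1*(-7469))) = 246 - √(18049 + (-7365 + 7469)) = 246 - √(18049 + 104) = 246 - √18153 = 246 - 3*√2017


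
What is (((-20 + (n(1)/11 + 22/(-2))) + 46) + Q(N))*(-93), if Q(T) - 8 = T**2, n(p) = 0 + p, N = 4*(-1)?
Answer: -39990/11 ≈ -3635.5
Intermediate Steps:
N = -4
n(p) = p
Q(T) = 8 + T**2
(((-20 + (n(1)/11 + 22/(-2))) + 46) + Q(N))*(-93) = (((-20 + (1/11 + 22/(-2))) + 46) + (8 + (-4)**2))*(-93) = (((-20 + (1*(1/11) + 22*(-1/2))) + 46) + (8 + 16))*(-93) = (((-20 + (1/11 - 11)) + 46) + 24)*(-93) = (((-20 - 120/11) + 46) + 24)*(-93) = ((-340/11 + 46) + 24)*(-93) = (166/11 + 24)*(-93) = (430/11)*(-93) = -39990/11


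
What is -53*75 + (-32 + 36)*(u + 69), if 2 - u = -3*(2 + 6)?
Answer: -3595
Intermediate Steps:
u = 26 (u = 2 - (-3)*(2 + 6) = 2 - (-3)*8 = 2 - 1*(-24) = 2 + 24 = 26)
-53*75 + (-32 + 36)*(u + 69) = -53*75 + (-32 + 36)*(26 + 69) = -3975 + 4*95 = -3975 + 380 = -3595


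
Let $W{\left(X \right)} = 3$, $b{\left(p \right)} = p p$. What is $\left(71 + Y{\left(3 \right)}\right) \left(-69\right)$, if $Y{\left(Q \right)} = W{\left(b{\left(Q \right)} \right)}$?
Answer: $-5106$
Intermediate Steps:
$b{\left(p \right)} = p^{2}$
$Y{\left(Q \right)} = 3$
$\left(71 + Y{\left(3 \right)}\right) \left(-69\right) = \left(71 + 3\right) \left(-69\right) = 74 \left(-69\right) = -5106$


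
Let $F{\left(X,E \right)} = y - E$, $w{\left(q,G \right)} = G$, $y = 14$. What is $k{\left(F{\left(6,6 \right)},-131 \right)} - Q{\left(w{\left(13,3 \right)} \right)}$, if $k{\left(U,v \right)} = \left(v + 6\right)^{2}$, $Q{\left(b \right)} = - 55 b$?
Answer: $15790$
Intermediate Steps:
$F{\left(X,E \right)} = 14 - E$
$k{\left(U,v \right)} = \left(6 + v\right)^{2}$
$k{\left(F{\left(6,6 \right)},-131 \right)} - Q{\left(w{\left(13,3 \right)} \right)} = \left(6 - 131\right)^{2} - \left(-55\right) 3 = \left(-125\right)^{2} - -165 = 15625 + 165 = 15790$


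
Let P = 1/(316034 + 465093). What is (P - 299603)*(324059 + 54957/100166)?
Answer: -3798244919923846133790/39121183541 ≈ -9.7089e+10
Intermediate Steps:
P = 1/781127 ≈ 1.2802e-6
(P - 299603)*(324059 + 54957/100166) = (1/781127 - 299603)*(324059 + 54957/100166) = -234027992580*(324059 + 54957*(1/100166))/781127 = -234027992580*(324059 + 54957/100166)/781127 = -234027992580/781127*32459748751/100166 = -3798244919923846133790/39121183541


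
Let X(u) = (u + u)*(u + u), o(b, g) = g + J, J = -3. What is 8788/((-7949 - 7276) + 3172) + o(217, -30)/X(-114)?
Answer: -152411047/208854384 ≈ -0.72975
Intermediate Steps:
o(b, g) = -3 + g (o(b, g) = g - 3 = -3 + g)
X(u) = 4*u² (X(u) = (2*u)*(2*u) = 4*u²)
8788/((-7949 - 7276) + 3172) + o(217, -30)/X(-114) = 8788/((-7949 - 7276) + 3172) + (-3 - 30)/((4*(-114)²)) = 8788/(-15225 + 3172) - 33/(4*12996) = 8788/(-12053) - 33/51984 = 8788*(-1/12053) - 33*1/51984 = -8788/12053 - 11/17328 = -152411047/208854384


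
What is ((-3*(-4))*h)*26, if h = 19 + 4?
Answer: 7176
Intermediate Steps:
h = 23
((-3*(-4))*h)*26 = (-3*(-4)*23)*26 = (12*23)*26 = 276*26 = 7176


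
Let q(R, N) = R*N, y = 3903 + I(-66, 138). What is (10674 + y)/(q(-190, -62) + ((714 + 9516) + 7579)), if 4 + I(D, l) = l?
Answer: 14711/29589 ≈ 0.49718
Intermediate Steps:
I(D, l) = -4 + l
y = 4037 (y = 3903 + (-4 + 138) = 3903 + 134 = 4037)
q(R, N) = N*R
(10674 + y)/(q(-190, -62) + ((714 + 9516) + 7579)) = (10674 + 4037)/(-62*(-190) + ((714 + 9516) + 7579)) = 14711/(11780 + (10230 + 7579)) = 14711/(11780 + 17809) = 14711/29589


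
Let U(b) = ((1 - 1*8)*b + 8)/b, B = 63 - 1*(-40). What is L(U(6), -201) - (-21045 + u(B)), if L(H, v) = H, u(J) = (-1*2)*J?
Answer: 63736/3 ≈ 21245.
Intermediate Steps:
B = 103 (B = 63 + 40 = 103)
U(b) = (8 - 7*b)/b (U(b) = ((1 - 8)*b + 8)/b = (-7*b + 8)/b = (8 - 7*b)/b)
u(J) = -2*J
L(U(6), -201) - (-21045 + u(B)) = (-7 + 8/6) - (-21045 - 2*103) = (-7 + 8*(1/6)) - (-21045 - 206) = (-7 + 4/3) - 1*(-21251) = -17/3 + 21251 = 63736/3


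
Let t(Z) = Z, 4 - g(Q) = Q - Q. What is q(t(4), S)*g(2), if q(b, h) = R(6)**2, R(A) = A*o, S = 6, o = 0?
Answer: 0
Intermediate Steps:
g(Q) = 4 (g(Q) = 4 - (Q - Q) = 4 - 1*0 = 4 + 0 = 4)
R(A) = 0 (R(A) = A*0 = 0)
q(b, h) = 0 (q(b, h) = 0**2 = 0)
q(t(4), S)*g(2) = 0*4 = 0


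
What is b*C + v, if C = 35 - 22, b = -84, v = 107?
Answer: -985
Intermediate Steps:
C = 13
b*C + v = -84*13 + 107 = -1092 + 107 = -985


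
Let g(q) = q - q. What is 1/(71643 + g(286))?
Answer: 1/71643 ≈ 1.3958e-5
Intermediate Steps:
g(q) = 0
1/(71643 + g(286)) = 1/(71643 + 0) = 1/71643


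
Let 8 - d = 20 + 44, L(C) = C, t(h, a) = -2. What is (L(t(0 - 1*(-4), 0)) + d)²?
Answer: 3364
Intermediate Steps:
d = -56 (d = 8 - (20 + 44) = 8 - 1*64 = 8 - 64 = -56)
(L(t(0 - 1*(-4), 0)) + d)² = (-2 - 56)² = (-58)² = 3364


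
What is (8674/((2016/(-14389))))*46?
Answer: -1435317139/504 ≈ -2.8479e+6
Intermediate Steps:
(8674/((2016/(-14389))))*46 = (8674/((2016*(-1/14389))))*46 = (8674/(-2016/14389))*46 = (8674*(-14389/2016))*46 = -62405093/1008*46 = -1435317139/504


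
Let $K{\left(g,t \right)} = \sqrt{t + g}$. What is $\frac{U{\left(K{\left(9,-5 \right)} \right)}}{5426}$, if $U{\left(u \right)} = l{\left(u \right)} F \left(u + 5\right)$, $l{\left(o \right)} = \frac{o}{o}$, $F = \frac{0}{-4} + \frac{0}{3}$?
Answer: $0$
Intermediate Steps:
$K{\left(g,t \right)} = \sqrt{g + t}$
$F = 0$ ($F = 0 \left(- \frac{1}{4}\right) + 0 \cdot \frac{1}{3} = 0 + 0 = 0$)
$l{\left(o \right)} = 1$
$U{\left(u \right)} = 0$ ($U{\left(u \right)} = 1 \cdot 0 \left(u + 5\right) = 0 \left(5 + u\right) = 0$)
$\frac{U{\left(K{\left(9,-5 \right)} \right)}}{5426} = \frac{0}{5426} = 0 \cdot \frac{1}{5426} = 0$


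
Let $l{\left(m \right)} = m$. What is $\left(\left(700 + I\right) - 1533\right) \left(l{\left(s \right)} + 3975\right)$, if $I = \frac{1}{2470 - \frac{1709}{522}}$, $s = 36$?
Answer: $- \frac{4302182961111}{1287631} \approx -3.3412 \cdot 10^{6}$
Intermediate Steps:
$I = \frac{522}{1287631}$ ($I = \frac{1}{2470 - \frac{1709}{522}} = \frac{1}{\frac{1287631}{522}} = \frac{522}{1287631} \approx 0.0004054$)
$\left(\left(700 + I\right) - 1533\right) \left(l{\left(s \right)} + 3975\right) = \left(\left(700 + \frac{522}{1287631}\right) - 1533\right) \left(36 + 3975\right) = \left(\frac{901342222}{1287631} - 1533\right) 4011 = \left(- \frac{1072596101}{1287631}\right) 4011 = - \frac{4302182961111}{1287631}$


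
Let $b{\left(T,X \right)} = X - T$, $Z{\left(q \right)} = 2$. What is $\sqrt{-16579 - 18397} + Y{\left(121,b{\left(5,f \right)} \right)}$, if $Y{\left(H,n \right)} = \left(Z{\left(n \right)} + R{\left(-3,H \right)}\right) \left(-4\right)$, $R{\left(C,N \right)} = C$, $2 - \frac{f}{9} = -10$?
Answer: $4 + 4 i \sqrt{2186} \approx 4.0 + 187.02 i$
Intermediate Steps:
$f = 108$ ($f = 18 - -90 = 18 + 90 = 108$)
$Y{\left(H,n \right)} = 4$ ($Y{\left(H,n \right)} = \left(2 - 3\right) \left(-4\right) = \left(-1\right) \left(-4\right) = 4$)
$\sqrt{-16579 - 18397} + Y{\left(121,b{\left(5,f \right)} \right)} = \sqrt{-16579 - 18397} + 4 = \sqrt{-34976} + 4 = 4 i \sqrt{2186} + 4 = 4 + 4 i \sqrt{2186}$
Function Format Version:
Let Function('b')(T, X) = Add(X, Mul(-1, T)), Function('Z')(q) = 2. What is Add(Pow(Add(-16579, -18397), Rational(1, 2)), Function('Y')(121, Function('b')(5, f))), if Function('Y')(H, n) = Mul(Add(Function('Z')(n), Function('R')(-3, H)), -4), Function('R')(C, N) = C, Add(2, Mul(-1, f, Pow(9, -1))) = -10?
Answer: Add(4, Mul(4, I, Pow(2186, Rational(1, 2)))) ≈ Add(4.0000, Mul(187.02, I))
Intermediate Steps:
f = 108 (f = Add(18, Mul(-9, -10)) = Add(18, 90) = 108)
Function('Y')(H, n) = 4 (Function('Y')(H, n) = Mul(Add(2, -3), -4) = Mul(-1, -4) = 4)
Add(Pow(Add(-16579, -18397), Rational(1, 2)), Function('Y')(121, Function('b')(5, f))) = Add(Pow(Add(-16579, -18397), Rational(1, 2)), 4) = Add(Pow(-34976, Rational(1, 2)), 4) = Add(Mul(4, I, Pow(2186, Rational(1, 2))), 4) = Add(4, Mul(4, I, Pow(2186, Rational(1, 2))))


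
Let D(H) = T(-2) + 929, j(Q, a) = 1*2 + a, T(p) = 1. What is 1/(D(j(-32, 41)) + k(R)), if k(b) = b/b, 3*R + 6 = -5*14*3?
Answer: 1/931 ≈ 0.0010741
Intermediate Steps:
j(Q, a) = 2 + a
D(H) = 930 (D(H) = 1 + 929 = 930)
R = -72 (R = -2 + (-5*14*3)/3 = -2 + (-70*3)/3 = -2 + (⅓)*(-210) = -2 - 70 = -72)
k(b) = 1
1/(D(j(-32, 41)) + k(R)) = 1/(930 + 1) = 1/931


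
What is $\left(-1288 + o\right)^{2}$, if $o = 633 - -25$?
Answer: $396900$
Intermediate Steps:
$o = 658$ ($o = 633 + 25 = 658$)
$\left(-1288 + o\right)^{2} = \left(-1288 + 658\right)^{2} = \left(-630\right)^{2} = 396900$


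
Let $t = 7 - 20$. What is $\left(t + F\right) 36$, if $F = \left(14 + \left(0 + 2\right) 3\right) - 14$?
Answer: $-252$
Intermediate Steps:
$t = -13$
$F = 6$ ($F = \left(14 + 2 \cdot 3\right) - 14 = \left(14 + 6\right) - 14 = 20 - 14 = 6$)
$\left(t + F\right) 36 = \left(-13 + 6\right) 36 = \left(-7\right) 36 = -252$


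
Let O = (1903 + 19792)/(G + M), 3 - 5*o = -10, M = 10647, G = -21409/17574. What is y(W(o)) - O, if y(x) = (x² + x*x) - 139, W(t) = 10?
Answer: 11031159179/187088969 ≈ 58.962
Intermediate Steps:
G = -21409/17574 (G = -21409*1/17574 = -21409/17574 ≈ -1.2182)
o = 13/5 (o = ⅗ - ⅕*(-10) = ⅗ + 2 = 13/5 ≈ 2.6000)
O = 381267930/187088969 (O = (1903 + 19792)/(-21409/17574 + 10647) = 21695/(187088969/17574) = 21695*(17574/187088969) = 381267930/187088969 ≈ 2.0379)
y(x) = -139 + 2*x² (y(x) = (x² + x²) - 139 = 2*x² - 139 = -139 + 2*x²)
y(W(o)) - O = (-139 + 2*10²) - 1*381267930/187088969 = (-139 + 2*100) - 381267930/187088969 = (-139 + 200) - 381267930/187088969 = 61 - 381267930/187088969 = 11031159179/187088969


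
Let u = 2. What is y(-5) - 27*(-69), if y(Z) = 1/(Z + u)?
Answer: 5588/3 ≈ 1862.7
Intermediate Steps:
y(Z) = 1/(2 + Z) (y(Z) = 1/(Z + 2) = 1/(2 + Z))
y(-5) - 27*(-69) = 1/(2 - 5) - 27*(-69) = 1/(-3) + 1863 = -1/3 + 1863 = 5588/3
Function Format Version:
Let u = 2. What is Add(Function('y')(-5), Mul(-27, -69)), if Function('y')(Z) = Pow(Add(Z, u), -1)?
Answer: Rational(5588, 3) ≈ 1862.7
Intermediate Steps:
Function('y')(Z) = Pow(Add(2, Z), -1) (Function('y')(Z) = Pow(Add(Z, 2), -1) = Pow(Add(2, Z), -1))
Add(Function('y')(-5), Mul(-27, -69)) = Add(Pow(Add(2, -5), -1), Mul(-27, -69)) = Add(Pow(-3, -1), 1863) = Add(Rational(-1, 3), 1863) = Rational(5588, 3)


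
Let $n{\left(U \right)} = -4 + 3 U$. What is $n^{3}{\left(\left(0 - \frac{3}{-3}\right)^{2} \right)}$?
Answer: $-1$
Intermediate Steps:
$n^{3}{\left(\left(0 - \frac{3}{-3}\right)^{2} \right)} = \left(-4 + 3 \left(0 - \frac{3}{-3}\right)^{2}\right)^{3} = \left(-4 + 3 \left(0 - -1\right)^{2}\right)^{3} = \left(-4 + 3 \left(0 + 1\right)^{2}\right)^{3} = \left(-4 + 3 \cdot 1^{2}\right)^{3} = \left(-4 + 3 \cdot 1\right)^{3} = \left(-4 + 3\right)^{3} = \left(-1\right)^{3} = -1$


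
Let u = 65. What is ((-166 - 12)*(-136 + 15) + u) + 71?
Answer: 21674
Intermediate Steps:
((-166 - 12)*(-136 + 15) + u) + 71 = ((-166 - 12)*(-136 + 15) + 65) + 71 = (-178*(-121) + 65) + 71 = (21538 + 65) + 71 = 21603 + 71 = 21674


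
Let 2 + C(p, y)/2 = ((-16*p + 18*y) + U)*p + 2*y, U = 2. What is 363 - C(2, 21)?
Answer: -1109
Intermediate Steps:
C(p, y) = -4 + 4*y + 2*p*(2 - 16*p + 18*y) (C(p, y) = -4 + 2*(((-16*p + 18*y) + 2)*p + 2*y) = -4 + 2*((2 - 16*p + 18*y)*p + 2*y) = -4 + 2*(p*(2 - 16*p + 18*y) + 2*y) = -4 + 2*(2*y + p*(2 - 16*p + 18*y)) = -4 + (4*y + 2*p*(2 - 16*p + 18*y)) = -4 + 4*y + 2*p*(2 - 16*p + 18*y))
363 - C(2, 21) = 363 - (-4 - 32*2**2 + 4*2 + 4*21 + 36*2*21) = 363 - (-4 - 32*4 + 8 + 84 + 1512) = 363 - (-4 - 128 + 8 + 84 + 1512) = 363 - 1*1472 = 363 - 1472 = -1109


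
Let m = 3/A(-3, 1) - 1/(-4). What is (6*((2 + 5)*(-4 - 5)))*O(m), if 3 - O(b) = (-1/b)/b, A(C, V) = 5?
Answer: -478926/289 ≈ -1657.2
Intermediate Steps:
m = 17/20 (m = 3/5 - 1/(-4) = 3*(⅕) - 1*(-¼) = ⅗ + ¼ = 17/20 ≈ 0.85000)
O(b) = 3 + b⁻² (O(b) = 3 - (-1/b)/b = 3 - (-1)/b² = 3 + b⁻²)
(6*((2 + 5)*(-4 - 5)))*O(m) = (6*((2 + 5)*(-4 - 5)))*(3 + (17/20)⁻²) = (6*(7*(-9)))*(3 + 400/289) = (6*(-63))*(1267/289) = -378*1267/289 = -478926/289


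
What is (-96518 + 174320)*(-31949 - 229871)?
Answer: -20370119640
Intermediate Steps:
(-96518 + 174320)*(-31949 - 229871) = 77802*(-261820) = -20370119640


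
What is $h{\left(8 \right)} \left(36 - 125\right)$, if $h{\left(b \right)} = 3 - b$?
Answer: $445$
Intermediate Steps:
$h{\left(8 \right)} \left(36 - 125\right) = \left(3 - 8\right) \left(36 - 125\right) = \left(3 - 8\right) \left(-89\right) = \left(-5\right) \left(-89\right) = 445$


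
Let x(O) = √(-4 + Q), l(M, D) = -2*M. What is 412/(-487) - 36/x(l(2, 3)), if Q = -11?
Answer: -412/487 + 12*I*√15/5 ≈ -0.846 + 9.2952*I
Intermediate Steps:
x(O) = I*√15 (x(O) = √(-4 - 11) = √(-15) = I*√15)
412/(-487) - 36/x(l(2, 3)) = 412/(-487) - 36*(-I*√15/15) = 412*(-1/487) - (-12)*I*√15/5 = -412/487 + 12*I*√15/5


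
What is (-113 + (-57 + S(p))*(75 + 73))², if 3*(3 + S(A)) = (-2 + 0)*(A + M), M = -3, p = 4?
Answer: 743925625/9 ≈ 8.2658e+7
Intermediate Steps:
S(A) = -1 - 2*A/3 (S(A) = -3 + ((-2 + 0)*(A - 3))/3 = -3 + (-2*(-3 + A))/3 = -3 + (6 - 2*A)/3 = -3 + (2 - 2*A/3) = -1 - 2*A/3)
(-113 + (-57 + S(p))*(75 + 73))² = (-113 + (-57 + (-1 - ⅔*4))*(75 + 73))² = (-113 + (-57 + (-1 - 8/3))*148)² = (-113 + (-57 - 11/3)*148)² = (-113 - 182/3*148)² = (-113 - 26936/3)² = (-27275/3)² = 743925625/9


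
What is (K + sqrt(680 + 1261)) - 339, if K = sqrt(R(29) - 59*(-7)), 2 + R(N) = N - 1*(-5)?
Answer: -339 + sqrt(445) + sqrt(1941) ≈ -273.85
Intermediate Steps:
R(N) = 3 + N (R(N) = -2 + (N - 1*(-5)) = -2 + (N + 5) = -2 + (5 + N) = 3 + N)
K = sqrt(445) (K = sqrt((3 + 29) - 59*(-7)) = sqrt(32 + 413) = sqrt(445) ≈ 21.095)
(K + sqrt(680 + 1261)) - 339 = (sqrt(445) + sqrt(680 + 1261)) - 339 = (sqrt(445) + sqrt(1941)) - 339 = -339 + sqrt(445) + sqrt(1941)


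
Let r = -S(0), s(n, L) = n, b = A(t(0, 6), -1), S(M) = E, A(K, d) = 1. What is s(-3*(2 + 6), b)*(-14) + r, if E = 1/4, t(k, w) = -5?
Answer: 1343/4 ≈ 335.75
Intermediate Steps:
E = ¼ ≈ 0.25000
S(M) = ¼
b = 1
r = -¼ (r = -1*¼ = -¼ ≈ -0.25000)
s(-3*(2 + 6), b)*(-14) + r = -3*(2 + 6)*(-14) - ¼ = -3*8*(-14) - ¼ = -24*(-14) - ¼ = 336 - ¼ = 1343/4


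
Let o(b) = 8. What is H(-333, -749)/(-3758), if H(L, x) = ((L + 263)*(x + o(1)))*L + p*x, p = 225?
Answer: 17441235/3758 ≈ 4641.1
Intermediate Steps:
H(L, x) = 225*x + L*(8 + x)*(263 + L) (H(L, x) = ((L + 263)*(x + 8))*L + 225*x = ((263 + L)*(8 + x))*L + 225*x = ((8 + x)*(263 + L))*L + 225*x = L*(8 + x)*(263 + L) + 225*x = 225*x + L*(8 + x)*(263 + L))
H(-333, -749)/(-3758) = (8*(-333)**2 + 225*(-749) + 2104*(-333) - 749*(-333)**2 + 263*(-333)*(-749))/(-3758) = (8*110889 - 168525 - 700632 - 749*110889 + 65596671)*(-1/3758) = (887112 - 168525 - 700632 - 83055861 + 65596671)*(-1/3758) = -17441235*(-1/3758) = 17441235/3758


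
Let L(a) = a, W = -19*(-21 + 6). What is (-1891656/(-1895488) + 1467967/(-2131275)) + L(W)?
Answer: 144074236082563/504975773400 ≈ 285.31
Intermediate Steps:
W = 285 (W = -19*(-15) = 285)
(-1891656/(-1895488) + 1467967/(-2131275)) + L(W) = (-1891656/(-1895488) + 1467967/(-2131275)) + 285 = (-1891656*(-1/1895488) + 1467967*(-1/2131275)) + 285 = (236457/236936 - 1467967/2131275) + 285 = 156140663563/504975773400 + 285 = 144074236082563/504975773400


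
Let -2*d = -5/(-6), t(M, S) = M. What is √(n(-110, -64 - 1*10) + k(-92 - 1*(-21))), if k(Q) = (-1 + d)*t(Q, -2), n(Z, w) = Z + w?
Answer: I*√3003/6 ≈ 9.1333*I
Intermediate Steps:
d = -5/12 (d = -(-5)/(2*(-6)) = -(-5)*(-1)/(2*6) = -½*⅚ = -5/12 ≈ -0.41667)
k(Q) = -17*Q/12 (k(Q) = (-1 - 5/12)*Q = -17*Q/12)
√(n(-110, -64 - 1*10) + k(-92 - 1*(-21))) = √((-110 + (-64 - 1*10)) - 17*(-92 - 1*(-21))/12) = √((-110 + (-64 - 10)) - 17*(-92 + 21)/12) = √((-110 - 74) - 17/12*(-71)) = √(-184 + 1207/12) = √(-1001/12) = I*√3003/6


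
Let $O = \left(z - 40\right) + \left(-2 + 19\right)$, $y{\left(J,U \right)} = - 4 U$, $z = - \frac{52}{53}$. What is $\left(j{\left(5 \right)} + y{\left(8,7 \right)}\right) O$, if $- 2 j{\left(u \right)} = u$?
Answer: $\frac{77531}{106} \approx 731.42$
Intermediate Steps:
$z = - \frac{52}{53} \approx -0.98113$
$j{\left(u \right)} = - \frac{u}{2}$
$O = - \frac{1271}{53}$ ($O = \left(- \frac{52}{53} - 40\right) + \left(-2 + 19\right) = - \frac{2172}{53} + 17 = - \frac{1271}{53} \approx -23.981$)
$\left(j{\left(5 \right)} + y{\left(8,7 \right)}\right) O = \left(\left(- \frac{1}{2}\right) 5 - 28\right) \left(- \frac{1271}{53}\right) = \left(- \frac{5}{2} - 28\right) \left(- \frac{1271}{53}\right) = \left(- \frac{61}{2}\right) \left(- \frac{1271}{53}\right) = \frac{77531}{106}$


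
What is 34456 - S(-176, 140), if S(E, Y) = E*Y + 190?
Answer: 58906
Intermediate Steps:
S(E, Y) = 190 + E*Y
34456 - S(-176, 140) = 34456 - (190 - 176*140) = 34456 - (190 - 24640) = 34456 - 1*(-24450) = 34456 + 24450 = 58906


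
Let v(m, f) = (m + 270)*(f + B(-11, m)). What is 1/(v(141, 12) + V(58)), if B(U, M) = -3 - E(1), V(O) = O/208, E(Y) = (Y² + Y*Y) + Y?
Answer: 104/256493 ≈ 0.00040547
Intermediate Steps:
E(Y) = Y + 2*Y² (E(Y) = (Y² + Y²) + Y = 2*Y² + Y = Y + 2*Y²)
V(O) = O/208 (V(O) = O*(1/208) = O/208)
B(U, M) = -6 (B(U, M) = -3 - (1 + 2*1) = -3 - (1 + 2) = -3 - 3 = -6)
v(m, f) = (-6 + f)*(270 + m) (v(m, f) = (m + 270)*(f - 6) = (270 + m)*(-6 + f) = (-6 + f)*(270 + m))
1/(v(141, 12) + V(58)) = 1/((-1620 - 6*141 + 270*12 + 12*141) + (1/208)*58) = 1/((-1620 - 846 + 3240 + 1692) + 29/104) = 1/(2466 + 29/104) = 1/(256493/104) = 104/256493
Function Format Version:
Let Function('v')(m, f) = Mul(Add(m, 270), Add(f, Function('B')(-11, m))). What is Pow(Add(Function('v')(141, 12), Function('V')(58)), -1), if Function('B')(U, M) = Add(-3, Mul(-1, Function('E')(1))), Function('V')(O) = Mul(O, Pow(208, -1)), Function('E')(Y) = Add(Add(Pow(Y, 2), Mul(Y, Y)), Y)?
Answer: Rational(104, 256493) ≈ 0.00040547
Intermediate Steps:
Function('E')(Y) = Add(Y, Mul(2, Pow(Y, 2))) (Function('E')(Y) = Add(Add(Pow(Y, 2), Pow(Y, 2)), Y) = Add(Mul(2, Pow(Y, 2)), Y) = Add(Y, Mul(2, Pow(Y, 2))))
Function('V')(O) = Mul(Rational(1, 208), O) (Function('V')(O) = Mul(O, Rational(1, 208)) = Mul(Rational(1, 208), O))
Function('B')(U, M) = -6 (Function('B')(U, M) = Add(-3, Mul(-1, Mul(1, Add(1, Mul(2, 1))))) = Add(-3, Mul(-1, Mul(1, Add(1, 2)))) = Add(-3, Mul(-1, Mul(1, 3))) = Add(-3, Mul(-1, 3)) = Add(-3, -3) = -6)
Function('v')(m, f) = Mul(Add(-6, f), Add(270, m)) (Function('v')(m, f) = Mul(Add(m, 270), Add(f, -6)) = Mul(Add(270, m), Add(-6, f)) = Mul(Add(-6, f), Add(270, m)))
Pow(Add(Function('v')(141, 12), Function('V')(58)), -1) = Pow(Add(Add(-1620, Mul(-6, 141), Mul(270, 12), Mul(12, 141)), Mul(Rational(1, 208), 58)), -1) = Pow(Add(Add(-1620, -846, 3240, 1692), Rational(29, 104)), -1) = Pow(Add(2466, Rational(29, 104)), -1) = Pow(Rational(256493, 104), -1) = Rational(104, 256493)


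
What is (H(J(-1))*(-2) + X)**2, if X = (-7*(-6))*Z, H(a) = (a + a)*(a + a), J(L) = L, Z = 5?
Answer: 40804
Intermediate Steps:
H(a) = 4*a**2 (H(a) = (2*a)*(2*a) = 4*a**2)
X = 210 (X = -7*(-6)*5 = 42*5 = 210)
(H(J(-1))*(-2) + X)**2 = ((4*(-1)**2)*(-2) + 210)**2 = ((4*1)*(-2) + 210)**2 = (4*(-2) + 210)**2 = (-8 + 210)**2 = 202**2 = 40804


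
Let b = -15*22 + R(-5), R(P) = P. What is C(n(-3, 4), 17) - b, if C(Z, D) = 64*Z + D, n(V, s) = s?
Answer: 608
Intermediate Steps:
C(Z, D) = D + 64*Z
b = -335 (b = -15*22 - 5 = -330 - 5 = -335)
C(n(-3, 4), 17) - b = (17 + 64*4) - 1*(-335) = (17 + 256) + 335 = 273 + 335 = 608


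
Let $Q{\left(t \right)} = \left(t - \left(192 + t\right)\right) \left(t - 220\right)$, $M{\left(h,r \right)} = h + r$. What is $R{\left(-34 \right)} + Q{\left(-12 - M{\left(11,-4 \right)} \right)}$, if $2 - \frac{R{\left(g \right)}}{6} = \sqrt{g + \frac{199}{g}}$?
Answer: $45900 - \frac{3 i \sqrt{46070}}{17} \approx 45900.0 - 37.878 i$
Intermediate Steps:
$R{\left(g \right)} = 12 - 6 \sqrt{g + \frac{199}{g}}$
$Q{\left(t \right)} = 42240 - 192 t$ ($Q{\left(t \right)} = - 192 \left(-220 + t\right) = 42240 - 192 t$)
$R{\left(-34 \right)} + Q{\left(-12 - M{\left(11,-4 \right)} \right)} = \left(12 - 6 \sqrt{-34 + \frac{199}{-34}}\right) + \left(42240 - 192 \left(-12 - \left(11 - 4\right)\right)\right) = \left(12 - 6 \sqrt{-34 + 199 \left(- \frac{1}{34}\right)}\right) + \left(42240 - 192 \left(-12 - 7\right)\right) = \left(12 - 6 \sqrt{-34 - \frac{199}{34}}\right) + \left(42240 - 192 \left(-12 - 7\right)\right) = \left(12 - 6 \sqrt{- \frac{1355}{34}}\right) + \left(42240 - -3648\right) = \left(12 - 6 \frac{i \sqrt{46070}}{34}\right) + \left(42240 + 3648\right) = \left(12 - \frac{3 i \sqrt{46070}}{17}\right) + 45888 = 45900 - \frac{3 i \sqrt{46070}}{17}$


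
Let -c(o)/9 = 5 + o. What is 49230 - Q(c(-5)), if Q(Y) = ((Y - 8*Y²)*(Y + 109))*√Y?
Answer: 49230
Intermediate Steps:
c(o) = -45 - 9*o (c(o) = -9*(5 + o) = -45 - 9*o)
Q(Y) = √Y*(109 + Y)*(Y - 8*Y²) (Q(Y) = ((Y - 8*Y²)*(109 + Y))*√Y = ((109 + Y)*(Y - 8*Y²))*√Y = √Y*(109 + Y)*(Y - 8*Y²))
49230 - Q(c(-5)) = 49230 - (-45 - 9*(-5))^(3/2)*(109 - 871*(-45 - 9*(-5)) - 8*(-45 - 9*(-5))²) = 49230 - (-45 + 45)^(3/2)*(109 - 871*(-45 + 45) - 8*(-45 + 45)²) = 49230 - 0^(3/2)*(109 - 871*0 - 8*0²) = 49230 - 0*(109 + 0 - 8*0) = 49230 - 0*(109 + 0 + 0) = 49230 - 0*109 = 49230 - 1*0 = 49230 + 0 = 49230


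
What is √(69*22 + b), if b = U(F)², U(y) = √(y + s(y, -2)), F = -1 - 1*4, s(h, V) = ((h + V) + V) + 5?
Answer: √1509 ≈ 38.846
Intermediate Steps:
s(h, V) = 5 + h + 2*V (s(h, V) = ((V + h) + V) + 5 = (h + 2*V) + 5 = 5 + h + 2*V)
F = -5 (F = -1 - 4 = -5)
U(y) = √(1 + 2*y) (U(y) = √(y + (5 + y + 2*(-2))) = √(y + (5 + y - 4)) = √(y + (1 + y)) = √(1 + 2*y))
b = -9 (b = (√(1 + 2*(-5)))² = (√(1 - 10))² = (√(-9))² = (3*I)² = -9)
√(69*22 + b) = √(69*22 - 9) = √(1518 - 9) = √1509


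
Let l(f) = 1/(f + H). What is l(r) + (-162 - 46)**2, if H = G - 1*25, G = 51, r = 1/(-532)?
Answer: 598384916/13831 ≈ 43264.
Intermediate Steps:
r = -1/532 ≈ -0.0018797
H = 26 (H = 51 - 1*25 = 51 - 25 = 26)
l(f) = 1/(26 + f) (l(f) = 1/(f + 26) = 1/(26 + f))
l(r) + (-162 - 46)**2 = 1/(26 - 1/532) + (-162 - 46)**2 = 1/(13831/532) + (-208)**2 = 532/13831 + 43264 = 598384916/13831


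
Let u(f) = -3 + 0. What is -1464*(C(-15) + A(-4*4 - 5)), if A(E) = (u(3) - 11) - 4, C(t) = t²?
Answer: -303048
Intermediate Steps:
u(f) = -3
A(E) = -18 (A(E) = (-3 - 11) - 4 = -14 - 4 = -18)
-1464*(C(-15) + A(-4*4 - 5)) = -1464*((-15)² - 18) = -1464*(225 - 18) = -1464*207 = -303048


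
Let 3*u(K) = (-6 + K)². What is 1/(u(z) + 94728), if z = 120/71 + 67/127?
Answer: 243918867/23107109584201 ≈ 1.0556e-5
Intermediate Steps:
z = 19997/9017 (z = 120*(1/71) + 67*(1/127) = 120/71 + 67/127 = 19997/9017 ≈ 2.2177)
u(K) = (-6 + K)²/3
1/(u(z) + 94728) = 1/((-6 + 19997/9017)²/3 + 94728) = 1/((-34105/9017)²/3 + 94728) = 1/((⅓)*(1163151025/81306289) + 94728) = 1/(1163151025/243918867 + 94728) = 1/(23107109584201/243918867) = 243918867/23107109584201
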